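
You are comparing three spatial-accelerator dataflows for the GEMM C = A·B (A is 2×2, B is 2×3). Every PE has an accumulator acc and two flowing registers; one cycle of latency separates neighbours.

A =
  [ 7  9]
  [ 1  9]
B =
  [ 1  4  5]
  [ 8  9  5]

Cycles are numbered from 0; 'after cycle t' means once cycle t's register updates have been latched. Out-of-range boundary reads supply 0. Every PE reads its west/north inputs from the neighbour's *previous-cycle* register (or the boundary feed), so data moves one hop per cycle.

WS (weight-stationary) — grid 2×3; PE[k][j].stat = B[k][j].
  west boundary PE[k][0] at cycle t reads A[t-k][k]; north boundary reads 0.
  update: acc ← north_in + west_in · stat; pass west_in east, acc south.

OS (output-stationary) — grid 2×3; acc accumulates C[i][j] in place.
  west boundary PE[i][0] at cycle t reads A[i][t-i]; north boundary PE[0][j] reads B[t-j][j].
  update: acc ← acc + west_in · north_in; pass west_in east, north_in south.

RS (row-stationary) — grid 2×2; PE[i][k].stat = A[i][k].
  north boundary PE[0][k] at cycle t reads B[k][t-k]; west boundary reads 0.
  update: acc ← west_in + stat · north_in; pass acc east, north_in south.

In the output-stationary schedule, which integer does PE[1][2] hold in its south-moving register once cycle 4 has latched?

Tracing OS — 2×3 array, target PE[1][2]:
  0: (0,2).acc=0  regs=<0,0>
  0: (1,1).acc=0  regs=<0,0>
  0: (1,2).acc=0  regs=<0,0>
  1: (0,2).acc=0  regs=<0,0>
  1: (1,1).acc=0  regs=<0,0>
  1: (1,2).acc=0  regs=<0,0>
  2: (0,2).acc=35  regs=<7,5>
  2: (1,1).acc=4  regs=<1,4>
  2: (1,2).acc=0  regs=<0,0>
  3: (0,2).acc=80  regs=<9,5>
  3: (1,1).acc=85  regs=<9,9>
  3: (1,2).acc=5  regs=<1,5>
  4: (0,2).acc=80  regs=<0,0>
  4: (1,1).acc=85  regs=<0,0>
  4: (1,2).acc=50  regs=<9,5>

register = 5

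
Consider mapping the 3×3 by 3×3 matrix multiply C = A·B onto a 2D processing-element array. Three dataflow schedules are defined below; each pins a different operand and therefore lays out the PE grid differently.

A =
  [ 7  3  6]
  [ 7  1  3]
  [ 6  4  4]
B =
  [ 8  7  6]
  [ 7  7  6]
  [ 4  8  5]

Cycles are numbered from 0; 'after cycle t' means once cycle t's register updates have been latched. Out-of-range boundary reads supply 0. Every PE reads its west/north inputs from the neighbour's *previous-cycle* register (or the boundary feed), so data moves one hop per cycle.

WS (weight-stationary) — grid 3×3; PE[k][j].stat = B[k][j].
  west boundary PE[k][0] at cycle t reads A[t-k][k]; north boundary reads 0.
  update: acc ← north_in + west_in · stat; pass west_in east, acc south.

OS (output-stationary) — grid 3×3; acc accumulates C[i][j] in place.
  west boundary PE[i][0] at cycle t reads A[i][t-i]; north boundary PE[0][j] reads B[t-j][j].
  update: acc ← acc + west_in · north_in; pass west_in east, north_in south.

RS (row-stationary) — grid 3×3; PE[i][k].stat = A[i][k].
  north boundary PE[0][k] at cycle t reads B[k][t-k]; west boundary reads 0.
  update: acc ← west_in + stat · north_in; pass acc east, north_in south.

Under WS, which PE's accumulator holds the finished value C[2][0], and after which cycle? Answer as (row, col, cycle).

(row, col, cycle) = (2, 0, 4)

Under WS, C[2][0] lands at PE[2][0]:
  t=0 PE[2][0]: acc=0 h=0 v=0
  t=1 PE[2][0]: acc=0 h=0 v=0
  t=2 PE[2][0]: acc=101 h=6 v=101
  t=3 PE[2][0]: acc=75 h=3 v=75
  t=4 PE[2][0]: acc=92 h=4 v=92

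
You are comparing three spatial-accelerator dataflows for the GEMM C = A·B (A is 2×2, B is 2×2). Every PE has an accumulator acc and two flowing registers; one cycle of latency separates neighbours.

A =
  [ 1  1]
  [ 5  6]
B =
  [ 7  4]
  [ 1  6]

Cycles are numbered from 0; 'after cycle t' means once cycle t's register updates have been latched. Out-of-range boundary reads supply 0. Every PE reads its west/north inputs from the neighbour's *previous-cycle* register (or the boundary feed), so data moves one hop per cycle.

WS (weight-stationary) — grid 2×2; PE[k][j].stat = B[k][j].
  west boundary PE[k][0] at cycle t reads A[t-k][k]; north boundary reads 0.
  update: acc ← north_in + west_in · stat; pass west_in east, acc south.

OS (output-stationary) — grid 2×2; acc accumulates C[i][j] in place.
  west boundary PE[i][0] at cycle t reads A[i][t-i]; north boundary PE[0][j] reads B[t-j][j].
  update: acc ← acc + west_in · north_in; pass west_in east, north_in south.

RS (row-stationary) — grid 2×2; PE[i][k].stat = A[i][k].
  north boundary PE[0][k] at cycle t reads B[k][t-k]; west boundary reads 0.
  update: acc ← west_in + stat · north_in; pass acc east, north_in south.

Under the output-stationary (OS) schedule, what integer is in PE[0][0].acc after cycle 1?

PE[0][0].acc = 8

Tracing OS — 2×2 array, target PE[0][0]:
  c0 r0c0: 7 / 1 / 7
  c1 r0c0: 8 / 1 / 1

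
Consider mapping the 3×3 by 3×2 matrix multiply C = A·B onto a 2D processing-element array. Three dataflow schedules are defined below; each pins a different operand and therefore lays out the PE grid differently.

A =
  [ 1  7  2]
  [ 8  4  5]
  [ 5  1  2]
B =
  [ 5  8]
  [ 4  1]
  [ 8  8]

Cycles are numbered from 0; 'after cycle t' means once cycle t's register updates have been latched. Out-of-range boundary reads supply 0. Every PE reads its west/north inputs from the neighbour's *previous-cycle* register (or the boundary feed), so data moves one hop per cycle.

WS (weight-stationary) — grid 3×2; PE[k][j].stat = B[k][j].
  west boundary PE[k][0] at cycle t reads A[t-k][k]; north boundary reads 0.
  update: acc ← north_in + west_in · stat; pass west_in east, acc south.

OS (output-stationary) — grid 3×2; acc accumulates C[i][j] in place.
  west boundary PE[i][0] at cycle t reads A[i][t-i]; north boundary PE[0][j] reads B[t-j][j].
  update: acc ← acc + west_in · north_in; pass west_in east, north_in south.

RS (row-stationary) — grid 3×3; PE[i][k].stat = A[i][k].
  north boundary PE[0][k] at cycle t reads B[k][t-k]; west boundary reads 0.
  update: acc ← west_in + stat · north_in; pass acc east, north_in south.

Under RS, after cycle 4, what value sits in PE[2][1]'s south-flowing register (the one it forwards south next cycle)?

Tracing RS — 3×3 array, target PE[2][1]:
  0: (1,1).acc=0  regs=<0,0>
  0: (2,0).acc=0  regs=<0,0>
  0: (2,1).acc=0  regs=<0,0>
  1: (1,1).acc=0  regs=<0,0>
  1: (2,0).acc=0  regs=<0,0>
  1: (2,1).acc=0  regs=<0,0>
  2: (1,1).acc=56  regs=<56,4>
  2: (2,0).acc=25  regs=<25,5>
  2: (2,1).acc=0  regs=<0,0>
  3: (1,1).acc=68  regs=<68,1>
  3: (2,0).acc=40  regs=<40,8>
  3: (2,1).acc=29  regs=<29,4>
  4: (1,1).acc=0  regs=<0,0>
  4: (2,0).acc=0  regs=<0,0>
  4: (2,1).acc=41  regs=<41,1>

register = 1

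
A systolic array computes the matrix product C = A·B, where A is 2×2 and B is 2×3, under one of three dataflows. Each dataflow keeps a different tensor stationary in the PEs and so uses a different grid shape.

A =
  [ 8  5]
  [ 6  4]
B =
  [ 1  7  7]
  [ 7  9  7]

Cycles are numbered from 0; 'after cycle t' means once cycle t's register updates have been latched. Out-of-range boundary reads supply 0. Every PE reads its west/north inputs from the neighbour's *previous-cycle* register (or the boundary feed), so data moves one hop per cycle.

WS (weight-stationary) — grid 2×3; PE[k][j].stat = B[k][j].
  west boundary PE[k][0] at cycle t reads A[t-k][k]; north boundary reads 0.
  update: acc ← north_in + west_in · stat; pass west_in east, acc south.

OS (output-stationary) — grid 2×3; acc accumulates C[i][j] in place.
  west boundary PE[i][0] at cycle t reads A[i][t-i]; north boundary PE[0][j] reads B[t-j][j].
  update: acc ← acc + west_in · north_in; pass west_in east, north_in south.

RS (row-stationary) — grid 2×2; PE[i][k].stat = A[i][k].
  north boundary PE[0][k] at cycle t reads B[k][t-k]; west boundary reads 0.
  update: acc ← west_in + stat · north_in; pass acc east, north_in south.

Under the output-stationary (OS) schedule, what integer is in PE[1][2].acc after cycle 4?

PE[1][2].acc = 70

OS on a 2×3 grid — tracing PE[1][2] and its feeders:
  t=0 PE[0][2]: acc=0 h=0 v=0
  t=0 PE[1][1]: acc=0 h=0 v=0
  t=0 PE[1][2]: acc=0 h=0 v=0
  t=1 PE[0][2]: acc=0 h=0 v=0
  t=1 PE[1][1]: acc=0 h=0 v=0
  t=1 PE[1][2]: acc=0 h=0 v=0
  t=2 PE[0][2]: acc=56 h=8 v=7
  t=2 PE[1][1]: acc=42 h=6 v=7
  t=2 PE[1][2]: acc=0 h=0 v=0
  t=3 PE[0][2]: acc=91 h=5 v=7
  t=3 PE[1][1]: acc=78 h=4 v=9
  t=3 PE[1][2]: acc=42 h=6 v=7
  t=4 PE[0][2]: acc=91 h=0 v=0
  t=4 PE[1][1]: acc=78 h=0 v=0
  t=4 PE[1][2]: acc=70 h=4 v=7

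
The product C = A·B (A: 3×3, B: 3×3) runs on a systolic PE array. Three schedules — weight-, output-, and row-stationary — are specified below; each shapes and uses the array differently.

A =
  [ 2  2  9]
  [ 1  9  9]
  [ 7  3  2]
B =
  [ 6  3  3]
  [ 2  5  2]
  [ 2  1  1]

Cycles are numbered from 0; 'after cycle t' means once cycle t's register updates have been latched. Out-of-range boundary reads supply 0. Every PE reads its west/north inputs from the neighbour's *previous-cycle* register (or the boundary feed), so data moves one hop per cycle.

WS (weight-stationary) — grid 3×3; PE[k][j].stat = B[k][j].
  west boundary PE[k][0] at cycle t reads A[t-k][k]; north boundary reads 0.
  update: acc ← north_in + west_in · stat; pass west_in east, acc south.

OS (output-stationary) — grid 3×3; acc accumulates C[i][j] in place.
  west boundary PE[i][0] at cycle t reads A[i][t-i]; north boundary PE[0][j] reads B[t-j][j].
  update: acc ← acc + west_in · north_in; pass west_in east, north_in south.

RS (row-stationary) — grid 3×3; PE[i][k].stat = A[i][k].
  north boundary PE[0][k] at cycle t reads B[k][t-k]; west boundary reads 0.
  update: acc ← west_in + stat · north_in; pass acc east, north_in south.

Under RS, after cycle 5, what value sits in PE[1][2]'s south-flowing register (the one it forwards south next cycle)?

register = 1

RS on a 3×3 grid — tracing PE[1][2] and its feeders:
  cycle 0: PE[0][2] → acc 0, east 0, south 0
  cycle 0: PE[1][1] → acc 0, east 0, south 0
  cycle 0: PE[1][2] → acc 0, east 0, south 0
  cycle 1: PE[0][2] → acc 0, east 0, south 0
  cycle 1: PE[1][1] → acc 0, east 0, south 0
  cycle 1: PE[1][2] → acc 0, east 0, south 0
  cycle 2: PE[0][2] → acc 34, east 34, south 2
  cycle 2: PE[1][1] → acc 24, east 24, south 2
  cycle 2: PE[1][2] → acc 0, east 0, south 0
  cycle 3: PE[0][2] → acc 25, east 25, south 1
  cycle 3: PE[1][1] → acc 48, east 48, south 5
  cycle 3: PE[1][2] → acc 42, east 42, south 2
  cycle 4: PE[0][2] → acc 19, east 19, south 1
  cycle 4: PE[1][1] → acc 21, east 21, south 2
  cycle 4: PE[1][2] → acc 57, east 57, south 1
  cycle 5: PE[0][2] → acc 0, east 0, south 0
  cycle 5: PE[1][1] → acc 0, east 0, south 0
  cycle 5: PE[1][2] → acc 30, east 30, south 1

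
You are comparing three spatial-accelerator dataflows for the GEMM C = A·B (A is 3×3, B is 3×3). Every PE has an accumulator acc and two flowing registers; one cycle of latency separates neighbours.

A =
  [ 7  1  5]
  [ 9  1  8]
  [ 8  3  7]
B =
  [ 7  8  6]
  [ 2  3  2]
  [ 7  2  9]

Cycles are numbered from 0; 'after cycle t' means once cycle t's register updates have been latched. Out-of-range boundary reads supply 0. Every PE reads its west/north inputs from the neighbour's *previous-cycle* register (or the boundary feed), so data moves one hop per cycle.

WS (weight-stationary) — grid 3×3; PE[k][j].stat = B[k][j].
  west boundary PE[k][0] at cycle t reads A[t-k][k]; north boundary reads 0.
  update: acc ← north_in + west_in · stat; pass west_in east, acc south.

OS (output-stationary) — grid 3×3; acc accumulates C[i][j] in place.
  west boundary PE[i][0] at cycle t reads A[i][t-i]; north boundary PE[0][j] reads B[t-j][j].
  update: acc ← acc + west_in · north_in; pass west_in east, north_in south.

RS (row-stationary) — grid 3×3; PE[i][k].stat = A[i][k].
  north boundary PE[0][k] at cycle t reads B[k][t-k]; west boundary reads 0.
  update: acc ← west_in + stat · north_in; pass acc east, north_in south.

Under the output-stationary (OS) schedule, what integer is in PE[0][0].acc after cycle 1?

PE[0][0].acc = 51

OS 3×3: PE[0][0] cycle-by-cycle (with neighbour feeds):
  t=0 PE[0][0]: acc=49 h=7 v=7
  t=1 PE[0][0]: acc=51 h=1 v=2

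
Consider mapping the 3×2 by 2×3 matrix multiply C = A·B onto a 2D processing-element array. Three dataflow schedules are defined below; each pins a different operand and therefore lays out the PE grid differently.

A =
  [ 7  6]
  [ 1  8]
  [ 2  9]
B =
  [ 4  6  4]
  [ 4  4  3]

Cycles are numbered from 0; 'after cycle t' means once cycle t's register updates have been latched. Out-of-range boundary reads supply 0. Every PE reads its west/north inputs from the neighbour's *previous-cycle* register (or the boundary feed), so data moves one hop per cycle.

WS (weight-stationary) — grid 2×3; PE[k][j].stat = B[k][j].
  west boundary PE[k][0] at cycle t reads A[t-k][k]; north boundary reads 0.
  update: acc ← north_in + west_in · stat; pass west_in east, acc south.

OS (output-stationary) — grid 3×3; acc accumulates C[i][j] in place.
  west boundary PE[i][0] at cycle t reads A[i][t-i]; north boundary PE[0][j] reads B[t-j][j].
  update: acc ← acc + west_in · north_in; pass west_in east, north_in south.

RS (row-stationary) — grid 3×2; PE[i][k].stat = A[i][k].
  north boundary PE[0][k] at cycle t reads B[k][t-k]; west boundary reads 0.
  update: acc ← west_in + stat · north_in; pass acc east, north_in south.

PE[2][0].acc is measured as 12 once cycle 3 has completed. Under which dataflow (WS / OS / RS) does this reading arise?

WS (2×3): PE[2][0] does not exist.
OS (3×3 grid), PE[2][0]:
  c0 r2c0: 0 / 0 / 0
  c1 r2c0: 0 / 0 / 0
  c2 r2c0: 8 / 2 / 4
  c3 r2c0: 44 / 9 / 4
RS (3×2 grid), PE[2][0]:
  c0 r2c0: 0 / 0 / 0
  c1 r2c0: 0 / 0 / 0
  c2 r2c0: 8 / 8 / 4
  c3 r2c0: 12 / 12 / 6

dataflow = RS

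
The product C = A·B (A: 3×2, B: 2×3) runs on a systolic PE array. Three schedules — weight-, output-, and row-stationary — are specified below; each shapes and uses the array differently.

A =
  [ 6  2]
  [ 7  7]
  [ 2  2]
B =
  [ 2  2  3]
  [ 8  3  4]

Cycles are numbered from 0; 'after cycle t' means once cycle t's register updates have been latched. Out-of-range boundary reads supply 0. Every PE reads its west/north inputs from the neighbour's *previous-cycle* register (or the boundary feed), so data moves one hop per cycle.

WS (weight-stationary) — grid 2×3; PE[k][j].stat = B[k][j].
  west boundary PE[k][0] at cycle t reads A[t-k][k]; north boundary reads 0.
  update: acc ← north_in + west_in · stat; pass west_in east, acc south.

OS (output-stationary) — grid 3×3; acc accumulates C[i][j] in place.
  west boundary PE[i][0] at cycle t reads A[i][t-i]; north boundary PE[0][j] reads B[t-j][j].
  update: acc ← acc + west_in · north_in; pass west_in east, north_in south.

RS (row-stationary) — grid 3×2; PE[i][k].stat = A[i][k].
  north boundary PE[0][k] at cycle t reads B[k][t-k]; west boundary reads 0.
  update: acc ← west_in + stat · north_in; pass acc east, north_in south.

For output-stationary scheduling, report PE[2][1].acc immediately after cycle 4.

OS (3×3). Following PE[2][1] plus its west/north inputs:
  t=0 PE[1][1]: acc=0 h=0 v=0
  t=0 PE[2][0]: acc=0 h=0 v=0
  t=0 PE[2][1]: acc=0 h=0 v=0
  t=1 PE[1][1]: acc=0 h=0 v=0
  t=1 PE[2][0]: acc=0 h=0 v=0
  t=1 PE[2][1]: acc=0 h=0 v=0
  t=2 PE[1][1]: acc=14 h=7 v=2
  t=2 PE[2][0]: acc=4 h=2 v=2
  t=2 PE[2][1]: acc=0 h=0 v=0
  t=3 PE[1][1]: acc=35 h=7 v=3
  t=3 PE[2][0]: acc=20 h=2 v=8
  t=3 PE[2][1]: acc=4 h=2 v=2
  t=4 PE[1][1]: acc=35 h=0 v=0
  t=4 PE[2][0]: acc=20 h=0 v=0
  t=4 PE[2][1]: acc=10 h=2 v=3

PE[2][1].acc = 10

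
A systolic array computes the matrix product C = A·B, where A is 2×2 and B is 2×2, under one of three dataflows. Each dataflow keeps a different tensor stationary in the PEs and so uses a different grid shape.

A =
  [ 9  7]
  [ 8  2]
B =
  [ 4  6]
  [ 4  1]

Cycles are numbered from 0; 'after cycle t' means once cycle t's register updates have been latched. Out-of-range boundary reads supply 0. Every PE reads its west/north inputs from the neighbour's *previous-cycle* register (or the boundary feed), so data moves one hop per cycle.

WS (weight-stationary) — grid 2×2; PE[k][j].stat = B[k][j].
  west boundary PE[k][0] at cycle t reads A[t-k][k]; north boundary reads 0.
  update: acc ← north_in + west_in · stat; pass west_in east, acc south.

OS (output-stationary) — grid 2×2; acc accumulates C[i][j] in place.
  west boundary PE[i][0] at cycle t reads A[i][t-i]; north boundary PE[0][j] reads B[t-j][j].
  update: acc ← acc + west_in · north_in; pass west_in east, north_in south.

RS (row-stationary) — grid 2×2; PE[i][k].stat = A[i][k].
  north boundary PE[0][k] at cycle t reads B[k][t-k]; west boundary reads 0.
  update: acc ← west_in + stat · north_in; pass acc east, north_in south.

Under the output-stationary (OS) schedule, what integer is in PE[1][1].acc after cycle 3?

PE[1][1].acc = 50

OS on a 2×2 grid — tracing PE[1][1] and its feeders:
  [0] (0,1) acc=0 (h:0 v:0)
  [0] (1,0) acc=0 (h:0 v:0)
  [0] (1,1) acc=0 (h:0 v:0)
  [1] (0,1) acc=54 (h:9 v:6)
  [1] (1,0) acc=32 (h:8 v:4)
  [1] (1,1) acc=0 (h:0 v:0)
  [2] (0,1) acc=61 (h:7 v:1)
  [2] (1,0) acc=40 (h:2 v:4)
  [2] (1,1) acc=48 (h:8 v:6)
  [3] (0,1) acc=61 (h:0 v:0)
  [3] (1,0) acc=40 (h:0 v:0)
  [3] (1,1) acc=50 (h:2 v:1)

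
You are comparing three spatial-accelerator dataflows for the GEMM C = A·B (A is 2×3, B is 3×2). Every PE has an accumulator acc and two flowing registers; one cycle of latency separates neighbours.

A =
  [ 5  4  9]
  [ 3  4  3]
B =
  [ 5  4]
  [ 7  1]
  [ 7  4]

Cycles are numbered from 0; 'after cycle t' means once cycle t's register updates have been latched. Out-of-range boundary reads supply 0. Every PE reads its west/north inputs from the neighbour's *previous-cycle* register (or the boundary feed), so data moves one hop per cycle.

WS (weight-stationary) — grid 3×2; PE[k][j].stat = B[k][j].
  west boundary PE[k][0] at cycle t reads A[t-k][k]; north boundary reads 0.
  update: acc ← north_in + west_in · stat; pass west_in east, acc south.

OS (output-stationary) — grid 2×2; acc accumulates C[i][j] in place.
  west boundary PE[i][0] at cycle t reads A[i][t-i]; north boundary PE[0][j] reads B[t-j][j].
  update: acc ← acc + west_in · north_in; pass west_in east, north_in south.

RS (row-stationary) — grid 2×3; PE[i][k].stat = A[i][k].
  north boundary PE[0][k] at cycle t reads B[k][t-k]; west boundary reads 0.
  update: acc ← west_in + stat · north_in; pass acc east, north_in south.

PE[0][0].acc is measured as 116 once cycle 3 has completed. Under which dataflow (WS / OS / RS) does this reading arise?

dataflow = OS

Under WS (3×2), PE[0][0]:
  c0 r0c0: 25 / 5 / 25
  c1 r0c0: 15 / 3 / 15
  c2 r0c0: 0 / 0 / 0
  c3 r0c0: 0 / 0 / 0
Under OS (2×2), PE[0][0]:
  c0 r0c0: 25 / 5 / 5
  c1 r0c0: 53 / 4 / 7
  c2 r0c0: 116 / 9 / 7
  c3 r0c0: 116 / 0 / 0
Under RS (2×3), PE[0][0]:
  c0 r0c0: 25 / 25 / 5
  c1 r0c0: 20 / 20 / 4
  c2 r0c0: 0 / 0 / 0
  c3 r0c0: 0 / 0 / 0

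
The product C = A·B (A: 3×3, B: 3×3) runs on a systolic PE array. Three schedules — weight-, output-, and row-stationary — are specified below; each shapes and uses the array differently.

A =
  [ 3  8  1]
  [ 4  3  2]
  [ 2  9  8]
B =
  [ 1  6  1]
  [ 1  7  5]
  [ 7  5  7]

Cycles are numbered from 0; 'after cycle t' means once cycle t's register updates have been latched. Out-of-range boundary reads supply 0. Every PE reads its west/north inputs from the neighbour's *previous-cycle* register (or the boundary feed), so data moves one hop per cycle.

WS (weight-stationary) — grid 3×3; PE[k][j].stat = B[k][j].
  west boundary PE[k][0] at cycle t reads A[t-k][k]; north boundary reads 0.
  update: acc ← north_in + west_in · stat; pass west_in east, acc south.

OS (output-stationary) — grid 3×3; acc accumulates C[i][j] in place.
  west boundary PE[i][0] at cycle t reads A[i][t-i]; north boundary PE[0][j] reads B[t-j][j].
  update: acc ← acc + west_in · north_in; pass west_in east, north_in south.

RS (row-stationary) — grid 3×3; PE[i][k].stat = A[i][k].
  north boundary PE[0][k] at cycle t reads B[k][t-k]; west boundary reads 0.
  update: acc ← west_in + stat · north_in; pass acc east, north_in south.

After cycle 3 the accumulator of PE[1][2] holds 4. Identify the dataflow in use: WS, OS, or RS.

dataflow = OS

Under WS (3×3), PE[1][2]:
  after 0 — PE[1][2] acc=0, pass-E 0, pass-S 0
  after 1 — PE[1][2] acc=0, pass-E 0, pass-S 0
  after 2 — PE[1][2] acc=0, pass-E 0, pass-S 0
  after 3 — PE[1][2] acc=43, pass-E 8, pass-S 43
Under OS (3×3), PE[1][2]:
  after 0 — PE[1][2] acc=0, pass-E 0, pass-S 0
  after 1 — PE[1][2] acc=0, pass-E 0, pass-S 0
  after 2 — PE[1][2] acc=0, pass-E 0, pass-S 0
  after 3 — PE[1][2] acc=4, pass-E 4, pass-S 1
Under RS (3×3), PE[1][2]:
  after 0 — PE[1][2] acc=0, pass-E 0, pass-S 0
  after 1 — PE[1][2] acc=0, pass-E 0, pass-S 0
  after 2 — PE[1][2] acc=0, pass-E 0, pass-S 0
  after 3 — PE[1][2] acc=21, pass-E 21, pass-S 7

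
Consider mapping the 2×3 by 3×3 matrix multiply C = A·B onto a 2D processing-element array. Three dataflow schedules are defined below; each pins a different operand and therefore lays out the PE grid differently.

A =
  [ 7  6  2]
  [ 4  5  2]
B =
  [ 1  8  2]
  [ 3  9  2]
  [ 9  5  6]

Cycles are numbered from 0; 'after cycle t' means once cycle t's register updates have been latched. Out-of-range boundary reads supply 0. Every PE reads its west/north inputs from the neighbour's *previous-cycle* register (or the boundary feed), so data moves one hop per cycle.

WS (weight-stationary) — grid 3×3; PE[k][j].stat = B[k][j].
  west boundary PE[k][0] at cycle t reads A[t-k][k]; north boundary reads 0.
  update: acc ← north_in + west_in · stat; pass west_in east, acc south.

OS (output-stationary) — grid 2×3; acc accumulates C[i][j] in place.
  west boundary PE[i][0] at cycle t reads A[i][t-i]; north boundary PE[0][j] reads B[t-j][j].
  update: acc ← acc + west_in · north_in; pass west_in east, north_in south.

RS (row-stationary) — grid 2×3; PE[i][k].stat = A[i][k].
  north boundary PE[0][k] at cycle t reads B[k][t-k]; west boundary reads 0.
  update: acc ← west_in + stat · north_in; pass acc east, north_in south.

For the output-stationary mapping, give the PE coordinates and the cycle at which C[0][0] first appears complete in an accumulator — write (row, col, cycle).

OS: C[0][0] accumulates in PE[0][0]:
  [0] (0,0) acc=7 (h:7 v:1)
  [1] (0,0) acc=25 (h:6 v:3)
  [2] (0,0) acc=43 (h:2 v:9)

(row, col, cycle) = (0, 0, 2)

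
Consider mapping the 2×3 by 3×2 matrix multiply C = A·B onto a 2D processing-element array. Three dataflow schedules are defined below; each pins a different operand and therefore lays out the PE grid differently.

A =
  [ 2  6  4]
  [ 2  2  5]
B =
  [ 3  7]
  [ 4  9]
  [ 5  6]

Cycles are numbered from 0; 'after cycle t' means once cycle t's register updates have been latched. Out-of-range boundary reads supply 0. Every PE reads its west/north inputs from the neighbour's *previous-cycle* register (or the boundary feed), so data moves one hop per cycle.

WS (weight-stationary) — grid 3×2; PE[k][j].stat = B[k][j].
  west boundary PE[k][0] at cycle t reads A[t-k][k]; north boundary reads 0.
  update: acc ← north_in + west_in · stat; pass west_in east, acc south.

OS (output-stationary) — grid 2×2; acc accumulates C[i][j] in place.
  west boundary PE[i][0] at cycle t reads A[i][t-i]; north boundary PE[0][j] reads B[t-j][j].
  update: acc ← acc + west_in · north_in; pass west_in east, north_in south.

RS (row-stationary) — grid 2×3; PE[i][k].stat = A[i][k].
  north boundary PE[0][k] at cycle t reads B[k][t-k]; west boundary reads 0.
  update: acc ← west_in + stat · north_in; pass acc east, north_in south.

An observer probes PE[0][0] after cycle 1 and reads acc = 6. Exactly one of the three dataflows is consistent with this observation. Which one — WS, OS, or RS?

WS (3×2 grid), PE[0][0]:
  after 0 — PE[0][0] acc=6, pass-E 2, pass-S 6
  after 1 — PE[0][0] acc=6, pass-E 2, pass-S 6
OS (2×2 grid), PE[0][0]:
  after 0 — PE[0][0] acc=6, pass-E 2, pass-S 3
  after 1 — PE[0][0] acc=30, pass-E 6, pass-S 4
RS (2×3 grid), PE[0][0]:
  after 0 — PE[0][0] acc=6, pass-E 6, pass-S 3
  after 1 — PE[0][0] acc=14, pass-E 14, pass-S 7

dataflow = WS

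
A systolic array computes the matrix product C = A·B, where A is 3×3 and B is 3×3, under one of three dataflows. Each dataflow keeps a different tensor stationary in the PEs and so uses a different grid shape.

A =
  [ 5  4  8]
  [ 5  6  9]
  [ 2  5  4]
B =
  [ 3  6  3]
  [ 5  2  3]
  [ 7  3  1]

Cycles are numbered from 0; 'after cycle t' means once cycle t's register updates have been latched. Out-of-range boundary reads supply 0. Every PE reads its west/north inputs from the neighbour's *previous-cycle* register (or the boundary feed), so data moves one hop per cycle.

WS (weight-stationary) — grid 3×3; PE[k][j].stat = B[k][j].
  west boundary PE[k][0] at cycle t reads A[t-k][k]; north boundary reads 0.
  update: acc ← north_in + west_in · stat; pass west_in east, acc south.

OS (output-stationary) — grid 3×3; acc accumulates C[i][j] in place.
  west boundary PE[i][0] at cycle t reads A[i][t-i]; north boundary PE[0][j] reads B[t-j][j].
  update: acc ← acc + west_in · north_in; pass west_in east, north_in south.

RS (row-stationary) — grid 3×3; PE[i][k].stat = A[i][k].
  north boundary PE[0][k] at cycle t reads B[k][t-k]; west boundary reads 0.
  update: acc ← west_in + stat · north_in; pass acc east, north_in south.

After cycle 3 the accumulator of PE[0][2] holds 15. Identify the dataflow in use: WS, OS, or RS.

WS [3×3] PE[0][2] across cycles:
  c0 r0c2: 0 / 0 / 0
  c1 r0c2: 0 / 0 / 0
  c2 r0c2: 15 / 5 / 15
  c3 r0c2: 15 / 5 / 15
OS [3×3] PE[0][2] across cycles:
  c0 r0c2: 0 / 0 / 0
  c1 r0c2: 0 / 0 / 0
  c2 r0c2: 15 / 5 / 3
  c3 r0c2: 27 / 4 / 3
RS [3×3] PE[0][2] across cycles:
  c0 r0c2: 0 / 0 / 0
  c1 r0c2: 0 / 0 / 0
  c2 r0c2: 91 / 91 / 7
  c3 r0c2: 62 / 62 / 3

dataflow = WS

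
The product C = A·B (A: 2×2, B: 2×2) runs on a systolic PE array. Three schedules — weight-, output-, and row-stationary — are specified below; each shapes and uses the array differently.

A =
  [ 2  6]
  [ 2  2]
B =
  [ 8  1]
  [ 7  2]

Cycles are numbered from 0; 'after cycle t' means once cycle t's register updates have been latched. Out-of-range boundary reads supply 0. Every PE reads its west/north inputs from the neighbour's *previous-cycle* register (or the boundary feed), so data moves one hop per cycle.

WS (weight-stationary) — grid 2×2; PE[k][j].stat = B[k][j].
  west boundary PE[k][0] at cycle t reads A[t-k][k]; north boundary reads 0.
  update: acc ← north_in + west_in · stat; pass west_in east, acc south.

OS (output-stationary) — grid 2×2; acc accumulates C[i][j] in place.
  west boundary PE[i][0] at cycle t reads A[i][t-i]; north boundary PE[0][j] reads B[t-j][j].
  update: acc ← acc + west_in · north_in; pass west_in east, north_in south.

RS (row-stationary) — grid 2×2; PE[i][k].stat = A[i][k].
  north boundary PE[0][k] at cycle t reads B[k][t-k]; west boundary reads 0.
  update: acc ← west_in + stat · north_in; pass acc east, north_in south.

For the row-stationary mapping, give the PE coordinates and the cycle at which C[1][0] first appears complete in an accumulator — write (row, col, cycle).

(row, col, cycle) = (1, 1, 2)

Under RS, C[1][0] lands at PE[1][1]:
  cycle 0: PE[1][1] → acc 0, east 0, south 0
  cycle 1: PE[1][1] → acc 0, east 0, south 0
  cycle 2: PE[1][1] → acc 30, east 30, south 7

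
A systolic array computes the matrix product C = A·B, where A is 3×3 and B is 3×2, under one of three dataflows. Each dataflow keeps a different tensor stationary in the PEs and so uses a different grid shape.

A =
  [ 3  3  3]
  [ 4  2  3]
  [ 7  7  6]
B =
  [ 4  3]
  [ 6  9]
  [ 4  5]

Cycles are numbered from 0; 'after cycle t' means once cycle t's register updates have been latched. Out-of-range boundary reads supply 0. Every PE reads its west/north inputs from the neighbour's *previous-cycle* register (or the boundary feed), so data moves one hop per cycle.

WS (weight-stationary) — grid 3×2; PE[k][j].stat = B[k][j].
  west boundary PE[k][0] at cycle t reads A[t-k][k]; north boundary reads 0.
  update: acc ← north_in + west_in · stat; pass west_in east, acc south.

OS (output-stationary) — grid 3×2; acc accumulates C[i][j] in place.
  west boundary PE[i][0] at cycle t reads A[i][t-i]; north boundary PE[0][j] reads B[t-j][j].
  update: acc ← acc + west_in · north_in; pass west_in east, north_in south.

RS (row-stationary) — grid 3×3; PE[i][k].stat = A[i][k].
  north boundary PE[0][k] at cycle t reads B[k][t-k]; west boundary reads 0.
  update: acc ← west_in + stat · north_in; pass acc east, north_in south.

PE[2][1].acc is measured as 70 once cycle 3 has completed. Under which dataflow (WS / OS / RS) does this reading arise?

WS (3×2 grid), PE[2][1]:
  t=0 PE[2][1]: acc=0 h=0 v=0
  t=1 PE[2][1]: acc=0 h=0 v=0
  t=2 PE[2][1]: acc=0 h=0 v=0
  t=3 PE[2][1]: acc=51 h=3 v=51
OS (3×2 grid), PE[2][1]:
  t=0 PE[2][1]: acc=0 h=0 v=0
  t=1 PE[2][1]: acc=0 h=0 v=0
  t=2 PE[2][1]: acc=0 h=0 v=0
  t=3 PE[2][1]: acc=21 h=7 v=3
RS (3×3 grid), PE[2][1]:
  t=0 PE[2][1]: acc=0 h=0 v=0
  t=1 PE[2][1]: acc=0 h=0 v=0
  t=2 PE[2][1]: acc=0 h=0 v=0
  t=3 PE[2][1]: acc=70 h=70 v=6

dataflow = RS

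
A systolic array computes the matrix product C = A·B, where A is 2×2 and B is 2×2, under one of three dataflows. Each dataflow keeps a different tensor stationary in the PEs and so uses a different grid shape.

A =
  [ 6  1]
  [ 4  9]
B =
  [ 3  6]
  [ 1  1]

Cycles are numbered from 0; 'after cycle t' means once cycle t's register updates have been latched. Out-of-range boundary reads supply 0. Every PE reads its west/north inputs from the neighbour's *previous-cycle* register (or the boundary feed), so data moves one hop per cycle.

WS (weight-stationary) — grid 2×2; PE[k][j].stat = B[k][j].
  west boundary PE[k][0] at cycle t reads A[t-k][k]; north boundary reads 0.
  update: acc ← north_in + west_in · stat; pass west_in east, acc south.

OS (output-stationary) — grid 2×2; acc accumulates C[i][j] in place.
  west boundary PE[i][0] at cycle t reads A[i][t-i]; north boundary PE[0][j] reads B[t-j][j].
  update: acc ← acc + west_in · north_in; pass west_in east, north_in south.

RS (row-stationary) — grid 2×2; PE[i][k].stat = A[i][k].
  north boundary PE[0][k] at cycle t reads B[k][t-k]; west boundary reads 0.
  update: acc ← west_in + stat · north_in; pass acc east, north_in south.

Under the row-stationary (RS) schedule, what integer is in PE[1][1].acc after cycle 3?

RS 2×2: PE[1][1] cycle-by-cycle (with neighbour feeds):
  c0 r0c1: 0 / 0 / 0
  c0 r1c0: 0 / 0 / 0
  c0 r1c1: 0 / 0 / 0
  c1 r0c1: 19 / 19 / 1
  c1 r1c0: 12 / 12 / 3
  c1 r1c1: 0 / 0 / 0
  c2 r0c1: 37 / 37 / 1
  c2 r1c0: 24 / 24 / 6
  c2 r1c1: 21 / 21 / 1
  c3 r0c1: 0 / 0 / 0
  c3 r1c0: 0 / 0 / 0
  c3 r1c1: 33 / 33 / 1

PE[1][1].acc = 33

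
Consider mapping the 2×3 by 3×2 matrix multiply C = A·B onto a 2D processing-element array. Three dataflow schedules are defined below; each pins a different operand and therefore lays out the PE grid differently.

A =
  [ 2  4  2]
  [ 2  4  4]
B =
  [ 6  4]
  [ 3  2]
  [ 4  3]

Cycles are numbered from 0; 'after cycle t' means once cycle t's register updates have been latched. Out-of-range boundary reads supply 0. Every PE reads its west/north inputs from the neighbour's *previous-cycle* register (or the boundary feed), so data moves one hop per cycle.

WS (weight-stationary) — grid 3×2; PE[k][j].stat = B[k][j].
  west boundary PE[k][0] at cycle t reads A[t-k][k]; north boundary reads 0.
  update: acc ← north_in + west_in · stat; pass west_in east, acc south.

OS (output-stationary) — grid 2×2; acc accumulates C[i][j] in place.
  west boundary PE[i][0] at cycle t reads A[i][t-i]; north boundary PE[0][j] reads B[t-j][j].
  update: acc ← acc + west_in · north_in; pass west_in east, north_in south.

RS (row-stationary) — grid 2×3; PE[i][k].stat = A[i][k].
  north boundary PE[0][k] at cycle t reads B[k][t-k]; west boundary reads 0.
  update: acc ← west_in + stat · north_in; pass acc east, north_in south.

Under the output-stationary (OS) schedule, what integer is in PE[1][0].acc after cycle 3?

PE[1][0].acc = 40

Tracing OS — 2×2 array, target PE[1][0]:
  step 0 · PE0,0: acc=12; fwd→2 fwd↓6
  step 0 · PE1,0: acc=0; fwd→0 fwd↓0
  step 1 · PE0,0: acc=24; fwd→4 fwd↓3
  step 1 · PE1,0: acc=12; fwd→2 fwd↓6
  step 2 · PE0,0: acc=32; fwd→2 fwd↓4
  step 2 · PE1,0: acc=24; fwd→4 fwd↓3
  step 3 · PE0,0: acc=32; fwd→0 fwd↓0
  step 3 · PE1,0: acc=40; fwd→4 fwd↓4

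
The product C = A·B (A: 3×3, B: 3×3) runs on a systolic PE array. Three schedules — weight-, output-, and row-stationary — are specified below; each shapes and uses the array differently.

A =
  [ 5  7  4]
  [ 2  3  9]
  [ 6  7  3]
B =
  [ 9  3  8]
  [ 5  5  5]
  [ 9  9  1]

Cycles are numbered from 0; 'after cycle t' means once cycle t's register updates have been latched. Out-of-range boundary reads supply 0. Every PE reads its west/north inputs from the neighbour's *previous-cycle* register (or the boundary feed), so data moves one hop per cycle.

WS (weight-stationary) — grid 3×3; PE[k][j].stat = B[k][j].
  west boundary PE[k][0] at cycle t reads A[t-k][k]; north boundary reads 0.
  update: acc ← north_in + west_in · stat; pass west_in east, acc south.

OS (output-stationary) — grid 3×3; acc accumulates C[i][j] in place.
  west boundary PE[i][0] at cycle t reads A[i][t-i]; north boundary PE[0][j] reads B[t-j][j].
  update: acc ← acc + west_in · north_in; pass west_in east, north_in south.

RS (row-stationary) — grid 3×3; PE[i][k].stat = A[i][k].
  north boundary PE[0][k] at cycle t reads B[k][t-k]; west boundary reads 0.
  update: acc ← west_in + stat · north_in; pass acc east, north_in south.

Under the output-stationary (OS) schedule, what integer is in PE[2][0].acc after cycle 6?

OS on a 3×3 grid — tracing PE[2][0] and its feeders:
  c0 r1c0: 0 / 0 / 0
  c0 r2c0: 0 / 0 / 0
  c1 r1c0: 18 / 2 / 9
  c1 r2c0: 0 / 0 / 0
  c2 r1c0: 33 / 3 / 5
  c2 r2c0: 54 / 6 / 9
  c3 r1c0: 114 / 9 / 9
  c3 r2c0: 89 / 7 / 5
  c4 r1c0: 114 / 0 / 0
  c4 r2c0: 116 / 3 / 9
  c5 r1c0: 114 / 0 / 0
  c5 r2c0: 116 / 0 / 0
  c6 r1c0: 114 / 0 / 0
  c6 r2c0: 116 / 0 / 0

PE[2][0].acc = 116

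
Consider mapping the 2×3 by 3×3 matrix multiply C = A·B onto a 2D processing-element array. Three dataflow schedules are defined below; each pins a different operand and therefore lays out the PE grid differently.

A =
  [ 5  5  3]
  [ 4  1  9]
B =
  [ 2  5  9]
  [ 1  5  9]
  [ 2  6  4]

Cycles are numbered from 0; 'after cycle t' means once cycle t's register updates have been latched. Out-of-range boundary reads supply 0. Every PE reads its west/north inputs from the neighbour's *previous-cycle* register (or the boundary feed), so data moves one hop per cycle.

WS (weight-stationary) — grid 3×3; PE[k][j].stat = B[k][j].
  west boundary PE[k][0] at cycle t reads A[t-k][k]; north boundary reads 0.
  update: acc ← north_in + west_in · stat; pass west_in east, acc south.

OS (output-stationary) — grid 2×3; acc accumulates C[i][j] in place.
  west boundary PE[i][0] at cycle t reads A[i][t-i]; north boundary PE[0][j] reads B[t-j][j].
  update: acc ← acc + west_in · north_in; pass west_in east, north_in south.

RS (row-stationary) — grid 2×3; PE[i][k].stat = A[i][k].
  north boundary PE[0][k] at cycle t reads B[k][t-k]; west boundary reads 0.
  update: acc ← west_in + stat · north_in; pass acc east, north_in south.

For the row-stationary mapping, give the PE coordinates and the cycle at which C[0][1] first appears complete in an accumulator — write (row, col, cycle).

(row, col, cycle) = (0, 2, 3)

RS — PE[0][2] is where C[0][1] collects:
  @0  [0,2]  acc 0  |  →0  ↓0
  @1  [0,2]  acc 0  |  →0  ↓0
  @2  [0,2]  acc 21  |  →21  ↓2
  @3  [0,2]  acc 68  |  →68  ↓6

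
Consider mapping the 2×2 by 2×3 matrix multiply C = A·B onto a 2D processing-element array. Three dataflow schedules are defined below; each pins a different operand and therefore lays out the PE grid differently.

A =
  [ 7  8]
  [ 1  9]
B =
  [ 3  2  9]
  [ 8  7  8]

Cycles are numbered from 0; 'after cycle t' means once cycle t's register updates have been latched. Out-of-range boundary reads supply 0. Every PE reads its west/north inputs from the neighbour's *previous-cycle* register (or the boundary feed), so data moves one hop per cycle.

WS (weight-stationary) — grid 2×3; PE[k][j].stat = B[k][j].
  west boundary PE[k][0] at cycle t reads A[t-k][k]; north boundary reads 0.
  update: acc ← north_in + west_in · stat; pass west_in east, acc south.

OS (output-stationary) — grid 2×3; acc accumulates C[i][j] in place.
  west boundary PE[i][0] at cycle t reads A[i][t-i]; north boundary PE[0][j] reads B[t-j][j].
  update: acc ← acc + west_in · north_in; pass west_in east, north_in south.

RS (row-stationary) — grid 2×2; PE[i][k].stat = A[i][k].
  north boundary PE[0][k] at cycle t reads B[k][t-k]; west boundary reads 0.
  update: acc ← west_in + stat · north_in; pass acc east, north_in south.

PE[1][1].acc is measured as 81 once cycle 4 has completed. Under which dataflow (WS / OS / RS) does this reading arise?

Under WS (2×3), PE[1][1]:
  [0] (1,1) acc=0 (h:0 v:0)
  [1] (1,1) acc=0 (h:0 v:0)
  [2] (1,1) acc=70 (h:8 v:70)
  [3] (1,1) acc=65 (h:9 v:65)
  [4] (1,1) acc=0 (h:0 v:0)
Under OS (2×3), PE[1][1]:
  [0] (1,1) acc=0 (h:0 v:0)
  [1] (1,1) acc=0 (h:0 v:0)
  [2] (1,1) acc=2 (h:1 v:2)
  [3] (1,1) acc=65 (h:9 v:7)
  [4] (1,1) acc=65 (h:0 v:0)
Under RS (2×2), PE[1][1]:
  [0] (1,1) acc=0 (h:0 v:0)
  [1] (1,1) acc=0 (h:0 v:0)
  [2] (1,1) acc=75 (h:75 v:8)
  [3] (1,1) acc=65 (h:65 v:7)
  [4] (1,1) acc=81 (h:81 v:8)

dataflow = RS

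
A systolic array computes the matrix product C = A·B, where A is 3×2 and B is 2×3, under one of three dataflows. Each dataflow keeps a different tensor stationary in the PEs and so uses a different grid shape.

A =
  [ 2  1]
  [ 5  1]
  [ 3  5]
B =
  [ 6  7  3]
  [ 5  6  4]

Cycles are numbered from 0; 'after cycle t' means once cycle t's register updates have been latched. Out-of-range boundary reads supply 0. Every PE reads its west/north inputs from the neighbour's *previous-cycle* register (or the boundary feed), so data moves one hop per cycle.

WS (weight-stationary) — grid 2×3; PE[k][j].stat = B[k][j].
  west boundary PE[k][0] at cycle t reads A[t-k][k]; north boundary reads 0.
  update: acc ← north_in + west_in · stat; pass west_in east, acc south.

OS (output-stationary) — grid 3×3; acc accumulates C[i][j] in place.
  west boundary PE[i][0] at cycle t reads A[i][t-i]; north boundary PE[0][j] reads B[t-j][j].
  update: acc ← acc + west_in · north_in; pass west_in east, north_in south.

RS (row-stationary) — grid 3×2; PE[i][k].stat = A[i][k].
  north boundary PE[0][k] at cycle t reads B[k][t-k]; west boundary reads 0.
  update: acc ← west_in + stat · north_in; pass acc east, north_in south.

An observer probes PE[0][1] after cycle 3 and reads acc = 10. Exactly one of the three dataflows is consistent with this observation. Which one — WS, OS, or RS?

Under WS (2×3), PE[0][1]:
  @0  [0,1]  acc 0  |  →0  ↓0
  @1  [0,1]  acc 14  |  →2  ↓14
  @2  [0,1]  acc 35  |  →5  ↓35
  @3  [0,1]  acc 21  |  →3  ↓21
Under OS (3×3), PE[0][1]:
  @0  [0,1]  acc 0  |  →0  ↓0
  @1  [0,1]  acc 14  |  →2  ↓7
  @2  [0,1]  acc 20  |  →1  ↓6
  @3  [0,1]  acc 20  |  →0  ↓0
Under RS (3×2), PE[0][1]:
  @0  [0,1]  acc 0  |  →0  ↓0
  @1  [0,1]  acc 17  |  →17  ↓5
  @2  [0,1]  acc 20  |  →20  ↓6
  @3  [0,1]  acc 10  |  →10  ↓4

dataflow = RS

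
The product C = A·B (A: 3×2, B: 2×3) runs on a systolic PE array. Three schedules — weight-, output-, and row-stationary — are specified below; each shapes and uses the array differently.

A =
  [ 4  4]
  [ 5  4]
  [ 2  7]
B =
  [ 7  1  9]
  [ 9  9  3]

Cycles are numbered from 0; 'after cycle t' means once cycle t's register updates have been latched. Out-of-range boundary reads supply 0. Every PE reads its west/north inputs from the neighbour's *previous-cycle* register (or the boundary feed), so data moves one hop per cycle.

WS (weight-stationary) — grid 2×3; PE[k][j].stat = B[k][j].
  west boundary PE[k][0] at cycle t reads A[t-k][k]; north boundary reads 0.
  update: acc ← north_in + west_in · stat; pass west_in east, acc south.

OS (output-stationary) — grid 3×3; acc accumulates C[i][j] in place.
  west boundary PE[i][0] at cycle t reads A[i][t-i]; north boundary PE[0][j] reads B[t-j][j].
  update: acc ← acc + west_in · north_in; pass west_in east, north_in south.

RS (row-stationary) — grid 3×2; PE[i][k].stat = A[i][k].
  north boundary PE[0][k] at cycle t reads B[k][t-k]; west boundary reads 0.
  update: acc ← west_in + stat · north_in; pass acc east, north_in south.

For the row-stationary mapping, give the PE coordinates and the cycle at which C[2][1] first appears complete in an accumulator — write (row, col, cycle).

(row, col, cycle) = (2, 1, 4)

Under RS, C[2][1] lands at PE[2][1]:
  cycle 0: PE[2][1] → acc 0, east 0, south 0
  cycle 1: PE[2][1] → acc 0, east 0, south 0
  cycle 2: PE[2][1] → acc 0, east 0, south 0
  cycle 3: PE[2][1] → acc 77, east 77, south 9
  cycle 4: PE[2][1] → acc 65, east 65, south 9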